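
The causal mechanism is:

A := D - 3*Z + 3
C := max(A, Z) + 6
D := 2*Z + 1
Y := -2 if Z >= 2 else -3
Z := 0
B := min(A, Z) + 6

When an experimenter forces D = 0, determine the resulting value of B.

6

Under do(D=0), the mechanism D := 2*Z + 1 is discarded; D is fixed at 0.
A = D - 3*Z + 3  [with D=0, Z=0]  = 3
B = min(A, Z) + 6  [with A=3, Z=0]  = 6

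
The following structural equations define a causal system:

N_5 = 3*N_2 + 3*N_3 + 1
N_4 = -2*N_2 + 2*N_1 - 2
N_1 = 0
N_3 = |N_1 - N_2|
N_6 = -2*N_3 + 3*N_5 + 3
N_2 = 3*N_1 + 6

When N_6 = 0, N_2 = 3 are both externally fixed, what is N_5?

The joint intervention fixes N_6 = 0, N_2 = 3, removing each variable's own equation.
N_3 = |N_1 - N_2|  [with N_1=0, N_2=3]  = 3
N_5 = 3*N_2 + 3*N_3 + 1  [with N_2=3, N_3=3]  = 19

19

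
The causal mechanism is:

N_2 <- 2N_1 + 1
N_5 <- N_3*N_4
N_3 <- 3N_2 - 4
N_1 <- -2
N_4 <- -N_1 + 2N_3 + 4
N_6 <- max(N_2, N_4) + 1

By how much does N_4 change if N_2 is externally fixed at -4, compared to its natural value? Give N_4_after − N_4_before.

Under do(N_2=-4), the mechanism N_2 <- 2N_1 + 1 is discarded; N_2 is fixed at -4.
N_3 = 3N_2 - 4  [with N_2=-4]  = -16
N_4 = -N_1 + 2N_3 + 4  [with N_1=-2, N_3=-16]  = -26
Without intervention: N_2 = 2N_1 + 1  [with N_1=-2]  = -3; N_3 = 3N_2 - 4  [with N_2=-3]  = -13; N_4 = -N_1 + 2N_3 + 4  [with N_1=-2, N_3=-13]  = -20.
Change = -26 − (-20) = -6.

-6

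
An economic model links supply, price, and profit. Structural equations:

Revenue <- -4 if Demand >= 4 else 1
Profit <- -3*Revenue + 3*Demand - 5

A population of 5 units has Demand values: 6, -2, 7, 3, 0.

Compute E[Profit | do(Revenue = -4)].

do(Revenue=-4) breaks Revenue's dependence on Demand. With Revenue=-4 fixed, Profit across the units is 25, 1, 28, 16, 7, mean 15.4.

15.4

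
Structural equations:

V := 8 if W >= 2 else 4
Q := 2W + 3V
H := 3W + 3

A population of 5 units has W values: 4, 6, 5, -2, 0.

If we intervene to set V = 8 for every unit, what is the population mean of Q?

do(V=8) breaks V's dependence on W. With V=8 fixed, Q across the units is 32, 36, 34, 20, 24, mean 29.2.

29.2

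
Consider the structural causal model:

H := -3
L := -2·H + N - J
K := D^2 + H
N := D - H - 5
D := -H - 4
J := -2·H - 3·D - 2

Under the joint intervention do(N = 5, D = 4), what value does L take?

19

The joint intervention fixes N = 5, D = 4, removing each variable's own equation.
J = -2·H - 3·D - 2  [with H=-3, D=4]  = -8
L = -2·H + N - J  [with H=-3, N=5, J=-8]  = 19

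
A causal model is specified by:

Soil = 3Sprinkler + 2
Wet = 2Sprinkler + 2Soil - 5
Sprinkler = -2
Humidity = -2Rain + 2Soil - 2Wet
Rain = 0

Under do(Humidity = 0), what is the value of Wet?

The intervention breaks the incoming arrows to Humidity: Humidity = -2Rain + 2Soil - 2Wet no longer applies, and Humidity = 0.
Since Wet is not a descendant of the intervened variable, it is unaffected.
Soil = 3Sprinkler + 2  [with Sprinkler=-2]  = -4
Wet = 2Sprinkler + 2Soil - 5  [with Sprinkler=-2, Soil=-4]  = -17

-17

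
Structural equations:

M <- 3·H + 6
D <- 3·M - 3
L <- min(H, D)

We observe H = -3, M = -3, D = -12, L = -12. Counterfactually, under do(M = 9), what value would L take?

Under do(M=9), the mechanism M <- 3·H + 6 is discarded; M is fixed at 9.
D = 3·M - 3  [with M=9]  = 24
L = min(H, D)  [with H=-3, D=24]  = -3

-3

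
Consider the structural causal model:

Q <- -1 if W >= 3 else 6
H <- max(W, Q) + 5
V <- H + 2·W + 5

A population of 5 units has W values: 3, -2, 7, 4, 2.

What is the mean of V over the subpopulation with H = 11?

16

Conditioning on H=11 selects the 2 unit(s) with W ∈ {-2, 2}. Their V values: 12, 20. Mean = 16.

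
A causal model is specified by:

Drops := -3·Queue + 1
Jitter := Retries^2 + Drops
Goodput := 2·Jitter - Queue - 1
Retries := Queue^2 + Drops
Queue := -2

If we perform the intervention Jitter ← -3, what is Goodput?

Intervening sets Jitter = -3 and removes its equation (Jitter := Retries^2 + Drops).
Goodput = 2·Jitter - Queue - 1  [with Jitter=-3, Queue=-2]  = -5

-5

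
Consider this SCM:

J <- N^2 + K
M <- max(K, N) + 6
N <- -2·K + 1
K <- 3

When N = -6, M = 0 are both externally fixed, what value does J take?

39

The joint intervention fixes N = -6, M = 0, removing each variable's own equation.
J = N^2 + K  [with N=-6, K=3]  = 39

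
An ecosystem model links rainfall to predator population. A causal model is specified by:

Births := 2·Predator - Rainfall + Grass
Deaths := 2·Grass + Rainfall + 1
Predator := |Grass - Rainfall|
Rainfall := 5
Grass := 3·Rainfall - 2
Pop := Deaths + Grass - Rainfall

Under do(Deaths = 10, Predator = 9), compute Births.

Under do(Deaths = 10, Predator = 9), each intervened variable's structural equation is replaced by its fixed value.
Grass = 3·Rainfall - 2  [with Rainfall=5]  = 13
Births = 2·Predator - Rainfall + Grass  [with Predator=9, Rainfall=5, Grass=13]  = 26

26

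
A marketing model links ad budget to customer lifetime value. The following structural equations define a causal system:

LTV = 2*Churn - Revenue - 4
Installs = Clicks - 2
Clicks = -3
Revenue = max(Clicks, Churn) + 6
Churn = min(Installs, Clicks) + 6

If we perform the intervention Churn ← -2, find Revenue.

4

The intervention breaks the incoming arrows to Churn: Churn = min(Installs, Clicks) + 6 no longer applies, and Churn = -2.
Revenue = max(Clicks, Churn) + 6  [with Clicks=-3, Churn=-2]  = 4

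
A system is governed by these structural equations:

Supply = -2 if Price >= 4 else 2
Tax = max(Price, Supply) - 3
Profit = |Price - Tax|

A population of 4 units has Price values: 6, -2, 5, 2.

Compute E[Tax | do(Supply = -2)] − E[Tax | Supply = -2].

do(Supply=-2) breaks Supply's dependence on Price. With Supply=-2 fixed, Tax across the units is 3, -5, 2, -1, mean -0.25.
Observing Supply=-2 restricts to units where Supply's equation naturally yields -2: Price ∈ {6, 5}. In that subpopulation Tax = 3, 2, mean 2.5.
Difference = -0.25 − 2.5 = -2.75.

-2.75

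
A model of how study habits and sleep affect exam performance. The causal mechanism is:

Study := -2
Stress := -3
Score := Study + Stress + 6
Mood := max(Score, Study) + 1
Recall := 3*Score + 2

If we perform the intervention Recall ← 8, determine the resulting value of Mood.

The intervention breaks the incoming arrows to Recall: Recall := 3*Score + 2 no longer applies, and Recall = 8.
Since Mood is not a descendant of the intervened variable, it is unaffected.
Score = Study + Stress + 6  [with Study=-2, Stress=-3]  = 1
Mood = max(Score, Study) + 1  [with Score=1, Study=-2]  = 2

2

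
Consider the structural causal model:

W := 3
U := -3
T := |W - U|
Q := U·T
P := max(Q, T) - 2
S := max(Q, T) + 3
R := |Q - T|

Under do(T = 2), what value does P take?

0

do(T=2) replaces the equation T := |W - U| with the constant T = 2.
Q = U·T  [with U=-3, T=2]  = -6
P = max(Q, T) - 2  [with Q=-6, T=2]  = 0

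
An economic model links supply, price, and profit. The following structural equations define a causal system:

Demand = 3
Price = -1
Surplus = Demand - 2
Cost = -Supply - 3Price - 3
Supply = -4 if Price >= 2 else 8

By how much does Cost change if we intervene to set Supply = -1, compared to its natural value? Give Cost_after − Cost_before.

9

The intervention breaks the incoming arrows to Supply: Supply = -4 if Price >= 2 else 8 no longer applies, and Supply = -1.
Cost = -Supply - 3Price - 3  [with Supply=-1, Price=-1]  = 1
Without intervention: Supply = -4 if Price >= 2 else 8  [with Price=-1]  = 8; Cost = -Supply - 3Price - 3  [with Supply=8, Price=-1]  = -8.
Change = 1 − (-8) = 9.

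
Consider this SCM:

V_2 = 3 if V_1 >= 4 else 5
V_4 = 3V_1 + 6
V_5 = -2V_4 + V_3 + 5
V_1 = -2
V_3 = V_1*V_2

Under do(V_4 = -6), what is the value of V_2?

The intervention breaks the incoming arrows to V_4: V_4 = 3V_1 + 6 no longer applies, and V_4 = -6.
Since V_2 is not a descendant of the intervened variable, it is unaffected.
V_2 = 3 if V_1 >= 4 else 5  [with V_1=-2]  = 5

5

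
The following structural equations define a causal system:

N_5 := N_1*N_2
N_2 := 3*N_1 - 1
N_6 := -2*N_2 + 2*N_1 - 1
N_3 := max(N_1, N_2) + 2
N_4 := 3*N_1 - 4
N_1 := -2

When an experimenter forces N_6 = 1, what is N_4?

-10

do(N_6=1) replaces the equation N_6 := -2*N_2 + 2*N_1 - 1 with the constant N_6 = 1.
No directed path runs from N_6 to N_4, so N_4 keeps its natural value.
N_4 = 3*N_1 - 4  [with N_1=-2]  = -10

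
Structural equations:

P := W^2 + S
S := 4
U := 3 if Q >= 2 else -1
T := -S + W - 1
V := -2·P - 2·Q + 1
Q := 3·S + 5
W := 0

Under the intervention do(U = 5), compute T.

The intervention breaks the incoming arrows to U: U := 3 if Q >= 2 else -1 no longer applies, and U = 5.
Since T is not a descendant of the intervened variable, it is unaffected.
T = -S + W - 1  [with S=4, W=0]  = -5

-5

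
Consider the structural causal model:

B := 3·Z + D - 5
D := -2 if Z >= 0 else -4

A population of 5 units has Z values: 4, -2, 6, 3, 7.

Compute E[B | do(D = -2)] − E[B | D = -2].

-4.2

do(D=-2) breaks D's dependence on Z. With D=-2 fixed, B across the units is 5, -13, 11, 2, 14, mean 3.8.
Observing D=-2 restricts to units where D's equation naturally yields -2: Z ∈ {4, 6, 3, 7}. In that subpopulation B = 5, 11, 2, 14, mean 8.
Difference = 3.8 − 8 = -4.2.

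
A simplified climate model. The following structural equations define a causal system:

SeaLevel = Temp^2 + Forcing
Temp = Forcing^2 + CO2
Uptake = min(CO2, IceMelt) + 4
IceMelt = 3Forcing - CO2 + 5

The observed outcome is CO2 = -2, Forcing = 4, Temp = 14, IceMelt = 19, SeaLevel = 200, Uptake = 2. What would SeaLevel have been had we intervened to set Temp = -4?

20

do(Temp=-4) replaces the equation Temp = Forcing^2 + CO2 with the constant Temp = -4.
SeaLevel = Temp^2 + Forcing  [with Temp=-4, Forcing=4]  = 20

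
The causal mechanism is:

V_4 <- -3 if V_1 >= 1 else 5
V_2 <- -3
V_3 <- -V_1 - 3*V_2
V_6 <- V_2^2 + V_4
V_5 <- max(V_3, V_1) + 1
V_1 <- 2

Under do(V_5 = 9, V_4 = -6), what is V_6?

Setting V_5 = 9, V_4 = -6 by intervention discards those variables' equations.
V_6 = V_2^2 + V_4  [with V_2=-3, V_4=-6]  = 3

3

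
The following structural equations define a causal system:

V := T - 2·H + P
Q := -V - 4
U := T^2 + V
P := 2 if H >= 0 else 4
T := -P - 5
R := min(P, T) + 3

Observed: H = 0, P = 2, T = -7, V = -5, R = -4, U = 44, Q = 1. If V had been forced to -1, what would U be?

Under do(V=-1), the mechanism V := T - 2·H + P is discarded; V is fixed at -1.
P = 2 if H >= 0 else 4  [with H=0]  = 2
T = -P - 5  [with P=2]  = -7
U = T^2 + V  [with T=-7, V=-1]  = 48

48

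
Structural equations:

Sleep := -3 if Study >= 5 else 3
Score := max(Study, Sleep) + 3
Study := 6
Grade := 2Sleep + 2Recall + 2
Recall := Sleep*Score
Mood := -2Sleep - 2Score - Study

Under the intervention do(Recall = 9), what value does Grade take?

The intervention breaks the incoming arrows to Recall: Recall := Sleep*Score no longer applies, and Recall = 9.
Sleep = -3 if Study >= 5 else 3  [with Study=6]  = -3
Grade = 2Sleep + 2Recall + 2  [with Sleep=-3, Recall=9]  = 14

14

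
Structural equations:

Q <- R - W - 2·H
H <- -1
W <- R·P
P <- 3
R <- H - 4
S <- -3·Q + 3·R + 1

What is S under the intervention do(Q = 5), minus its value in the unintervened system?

The intervention breaks the incoming arrows to Q: Q <- R - W - 2·H no longer applies, and Q = 5.
R = H - 4  [with H=-1]  = -5
S = -3·Q + 3·R + 1  [with Q=5, R=-5]  = -29
Without intervention: R = H - 4  [with H=-1]  = -5; W = R·P  [with R=-5, P=3]  = -15; Q = R - W - 2·H  [with R=-5, W=-15, H=-1]  = 12; S = -3·Q + 3·R + 1  [with Q=12, R=-5]  = -50.
Change = -29 − (-50) = 21.

21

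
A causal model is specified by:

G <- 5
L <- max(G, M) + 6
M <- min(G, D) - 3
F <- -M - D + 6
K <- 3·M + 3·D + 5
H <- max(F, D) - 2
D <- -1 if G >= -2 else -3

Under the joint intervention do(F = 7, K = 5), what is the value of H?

Setting F = 7, K = 5 by intervention discards those variables' equations.
D = -1 if G >= -2 else -3  [with G=5]  = -1
H = max(F, D) - 2  [with F=7, D=-1]  = 5

5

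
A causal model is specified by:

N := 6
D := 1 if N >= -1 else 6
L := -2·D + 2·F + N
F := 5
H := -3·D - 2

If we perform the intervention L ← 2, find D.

do(L=2) replaces the equation L := -2·D + 2·F + N with the constant L = 2.
D is not downstream of the intervention, so its value is determined by the original equations.
D = 1 if N >= -1 else 6  [with N=6]  = 1

1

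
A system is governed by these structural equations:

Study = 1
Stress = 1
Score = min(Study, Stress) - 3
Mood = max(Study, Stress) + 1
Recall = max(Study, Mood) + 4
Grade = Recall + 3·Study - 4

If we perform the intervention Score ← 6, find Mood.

The intervention breaks the incoming arrows to Score: Score = min(Study, Stress) - 3 no longer applies, and Score = 6.
Mood is not downstream of the intervention, so its value is determined by the original equations.
Mood = max(Study, Stress) + 1  [with Study=1, Stress=1]  = 2

2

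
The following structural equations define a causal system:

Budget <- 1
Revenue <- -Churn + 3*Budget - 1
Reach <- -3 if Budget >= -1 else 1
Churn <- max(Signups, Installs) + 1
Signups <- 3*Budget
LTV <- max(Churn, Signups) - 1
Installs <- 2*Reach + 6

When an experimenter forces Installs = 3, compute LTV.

The intervention breaks the incoming arrows to Installs: Installs <- 2*Reach + 6 no longer applies, and Installs = 3.
Signups = 3*Budget  [with Budget=1]  = 3
Churn = max(Signups, Installs) + 1  [with Signups=3, Installs=3]  = 4
LTV = max(Churn, Signups) - 1  [with Churn=4, Signups=3]  = 3

3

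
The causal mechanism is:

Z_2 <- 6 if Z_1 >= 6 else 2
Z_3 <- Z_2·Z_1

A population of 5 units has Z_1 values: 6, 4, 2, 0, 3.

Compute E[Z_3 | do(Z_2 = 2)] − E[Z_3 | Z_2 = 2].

Under do(Z_2=2), Z_2's equation is replaced by Z_2=2 for every unit. Per-unit Z_3: 12, 8, 4, 0, 6. Mean = 6.
E[Z_3|Z_2=2] averages over only the 4 units with Z_2=2 (Z_1 = 4, 2, 0, 3): Z_3 = 8, 4, 0, 6, mean 4.5.
Difference = 6 − 4.5 = 1.5.

1.5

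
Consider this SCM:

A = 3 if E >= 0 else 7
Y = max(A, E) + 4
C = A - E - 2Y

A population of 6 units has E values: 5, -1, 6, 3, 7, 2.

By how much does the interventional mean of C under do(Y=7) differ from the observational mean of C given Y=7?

Under do(Y=7), Y's equation is replaced by Y=7 for every unit. Per-unit C: -16, -6, -17, -14, -18, -13. Mean = -14.
Observing Y=7 restricts to units where Y's equation naturally yields 7: E ∈ {3, 2}. In that subpopulation C = -14, -13, mean -13.5.
Difference = -14 − (-13.5) = -0.5.

-0.5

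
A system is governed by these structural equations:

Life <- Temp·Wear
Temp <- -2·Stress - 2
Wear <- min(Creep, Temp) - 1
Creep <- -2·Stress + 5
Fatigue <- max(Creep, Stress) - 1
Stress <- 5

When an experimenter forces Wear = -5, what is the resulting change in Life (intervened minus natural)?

Under do(Wear=-5), the mechanism Wear <- min(Creep, Temp) - 1 is discarded; Wear is fixed at -5.
Temp = -2·Stress - 2  [with Stress=5]  = -12
Life = Temp·Wear  [with Temp=-12, Wear=-5]  = 60
Without intervention: Temp = -2·Stress - 2  [with Stress=5]  = -12; Creep = -2·Stress + 5  [with Stress=5]  = -5; Wear = min(Creep, Temp) - 1  [with Creep=-5, Temp=-12]  = -13; Life = Temp·Wear  [with Temp=-12, Wear=-13]  = 156.
Change = 60 − 156 = -96.

-96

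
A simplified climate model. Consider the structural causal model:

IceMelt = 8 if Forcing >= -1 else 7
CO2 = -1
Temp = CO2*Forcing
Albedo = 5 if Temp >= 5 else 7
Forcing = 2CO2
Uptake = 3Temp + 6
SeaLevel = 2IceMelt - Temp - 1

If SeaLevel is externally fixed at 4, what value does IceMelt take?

do(SeaLevel=4) replaces the equation SeaLevel = 2IceMelt - Temp - 1 with the constant SeaLevel = 4.
No directed path runs from SeaLevel to IceMelt, so IceMelt keeps its natural value.
Forcing = 2CO2  [with CO2=-1]  = -2
IceMelt = 8 if Forcing >= -1 else 7  [with Forcing=-2]  = 7

7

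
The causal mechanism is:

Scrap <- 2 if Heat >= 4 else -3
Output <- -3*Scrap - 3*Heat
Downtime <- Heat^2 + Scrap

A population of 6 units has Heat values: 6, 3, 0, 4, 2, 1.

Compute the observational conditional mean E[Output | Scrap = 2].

Conditioning on Scrap=2 selects the 2 unit(s) with Heat ∈ {6, 4}. Their Output values: -24, -18. Mean = -21.

-21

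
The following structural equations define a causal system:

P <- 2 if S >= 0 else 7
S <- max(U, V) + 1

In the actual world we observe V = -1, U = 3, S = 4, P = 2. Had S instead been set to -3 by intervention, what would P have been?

7

The intervention breaks the incoming arrows to S: S <- max(U, V) + 1 no longer applies, and S = -3.
P = 2 if S >= 0 else 7  [with S=-3]  = 7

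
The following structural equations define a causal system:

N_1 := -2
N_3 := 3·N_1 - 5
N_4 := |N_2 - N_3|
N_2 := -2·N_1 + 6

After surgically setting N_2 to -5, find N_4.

6

Under do(N_2=-5), the mechanism N_2 := -2·N_1 + 6 is discarded; N_2 is fixed at -5.
N_3 = 3·N_1 - 5  [with N_1=-2]  = -11
N_4 = |N_2 - N_3|  [with N_2=-5, N_3=-11]  = 6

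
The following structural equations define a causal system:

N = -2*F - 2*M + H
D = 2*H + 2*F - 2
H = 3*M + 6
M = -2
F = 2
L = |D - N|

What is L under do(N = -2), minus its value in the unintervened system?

2

Under do(N=-2), the mechanism N = -2*F - 2*M + H is discarded; N is fixed at -2.
H = 3*M + 6  [with M=-2]  = 0
D = 2*H + 2*F - 2  [with H=0, F=2]  = 2
L = |D - N|  [with D=2, N=-2]  = 4
Without intervention: H = 3*M + 6  [with M=-2]  = 0; N = -2*F - 2*M + H  [with F=2, M=-2, H=0]  = 0; D = 2*H + 2*F - 2  [with H=0, F=2]  = 2; L = |D - N|  [with D=2, N=0]  = 2.
Change = 4 − 2 = 2.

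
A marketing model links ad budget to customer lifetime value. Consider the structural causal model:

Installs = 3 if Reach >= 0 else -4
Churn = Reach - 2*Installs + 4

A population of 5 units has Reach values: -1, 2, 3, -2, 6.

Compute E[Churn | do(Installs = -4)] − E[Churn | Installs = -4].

3.1

do(Installs=-4) breaks Installs's dependence on Reach. With Installs=-4 fixed, Churn across the units is 11, 14, 15, 10, 18, mean 13.6.
Observing Installs=-4 restricts to units where Installs's equation naturally yields -4: Reach ∈ {-1, -2}. In that subpopulation Churn = 11, 10, mean 10.5.
Difference = 13.6 − 10.5 = 3.1.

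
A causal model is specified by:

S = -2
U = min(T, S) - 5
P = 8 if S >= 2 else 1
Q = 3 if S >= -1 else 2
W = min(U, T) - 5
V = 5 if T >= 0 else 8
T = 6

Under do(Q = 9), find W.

-12

Intervening sets Q = 9 and removes its equation (Q = 3 if S >= -1 else 2).
Since W is not a descendant of the intervened variable, it is unaffected.
U = min(T, S) - 5  [with T=6, S=-2]  = -7
W = min(U, T) - 5  [with U=-7, T=6]  = -12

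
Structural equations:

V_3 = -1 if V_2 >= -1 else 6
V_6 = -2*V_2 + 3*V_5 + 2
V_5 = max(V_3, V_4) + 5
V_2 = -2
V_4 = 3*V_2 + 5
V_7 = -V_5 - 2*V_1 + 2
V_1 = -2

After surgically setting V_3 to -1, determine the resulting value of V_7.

The intervention breaks the incoming arrows to V_3: V_3 = -1 if V_2 >= -1 else 6 no longer applies, and V_3 = -1.
V_4 = 3*V_2 + 5  [with V_2=-2]  = -1
V_5 = max(V_3, V_4) + 5  [with V_3=-1, V_4=-1]  = 4
V_7 = -V_5 - 2*V_1 + 2  [with V_5=4, V_1=-2]  = 2

2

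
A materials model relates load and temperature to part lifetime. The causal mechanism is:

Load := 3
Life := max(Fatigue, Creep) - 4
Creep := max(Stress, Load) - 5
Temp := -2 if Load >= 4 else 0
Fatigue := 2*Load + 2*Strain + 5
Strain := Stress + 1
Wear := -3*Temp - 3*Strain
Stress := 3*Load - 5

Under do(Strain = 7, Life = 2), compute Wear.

-21

Under do(Strain = 7, Life = 2), each intervened variable's structural equation is replaced by its fixed value.
Temp = -2 if Load >= 4 else 0  [with Load=3]  = 0
Wear = -3*Temp - 3*Strain  [with Temp=0, Strain=7]  = -21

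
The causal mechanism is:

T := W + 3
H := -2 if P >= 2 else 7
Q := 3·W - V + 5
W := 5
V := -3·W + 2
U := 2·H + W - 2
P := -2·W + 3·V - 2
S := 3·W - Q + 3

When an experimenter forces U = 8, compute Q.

Under do(U=8), the mechanism U := 2·H + W - 2 is discarded; U is fixed at 8.
Since Q is not a descendant of the intervened variable, it is unaffected.
V = -3·W + 2  [with W=5]  = -13
Q = 3·W - V + 5  [with W=5, V=-13]  = 33

33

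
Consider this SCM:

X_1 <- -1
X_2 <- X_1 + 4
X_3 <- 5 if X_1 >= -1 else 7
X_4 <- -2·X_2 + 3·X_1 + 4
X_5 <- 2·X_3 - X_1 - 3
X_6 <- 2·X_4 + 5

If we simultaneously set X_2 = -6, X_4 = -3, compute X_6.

The joint intervention fixes X_2 = -6, X_4 = -3, removing each variable's own equation.
X_6 = 2·X_4 + 5  [with X_4=-3]  = -1

-1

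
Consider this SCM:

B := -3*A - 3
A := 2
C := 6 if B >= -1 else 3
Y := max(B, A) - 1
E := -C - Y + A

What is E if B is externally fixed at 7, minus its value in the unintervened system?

-8

do(B=7) replaces the equation B := -3*A - 3 with the constant B = 7.
C = 6 if B >= -1 else 3  [with B=7]  = 6
Y = max(B, A) - 1  [with B=7, A=2]  = 6
E = -C - Y + A  [with C=6, Y=6, A=2]  = -10
Without intervention: B = -3*A - 3  [with A=2]  = -9; C = 6 if B >= -1 else 3  [with B=-9]  = 3; Y = max(B, A) - 1  [with B=-9, A=2]  = 1; E = -C - Y + A  [with C=3, Y=1, A=2]  = -2.
Change = -10 − (-2) = -8.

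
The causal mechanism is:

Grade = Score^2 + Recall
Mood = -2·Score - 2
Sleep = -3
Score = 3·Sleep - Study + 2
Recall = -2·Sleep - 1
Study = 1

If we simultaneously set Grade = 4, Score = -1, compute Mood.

Under do(Grade = 4, Score = -1), each intervened variable's structural equation is replaced by its fixed value.
Mood = -2·Score - 2  [with Score=-1]  = 0

0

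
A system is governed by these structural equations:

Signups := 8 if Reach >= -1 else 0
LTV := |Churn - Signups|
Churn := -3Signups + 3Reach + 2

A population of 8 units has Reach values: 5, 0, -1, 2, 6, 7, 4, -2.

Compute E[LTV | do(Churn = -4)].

Under do(Churn=-4), Churn's equation is replaced by Churn=-4 for every unit. Per-unit LTV: 12, 12, 12, 12, 12, 12, 12, 4. Mean = 11.

11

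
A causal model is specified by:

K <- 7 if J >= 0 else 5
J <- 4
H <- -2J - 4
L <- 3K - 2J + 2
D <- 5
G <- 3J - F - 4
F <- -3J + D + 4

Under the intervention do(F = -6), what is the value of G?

The intervention breaks the incoming arrows to F: F <- -3J + D + 4 no longer applies, and F = -6.
G = 3J - F - 4  [with J=4, F=-6]  = 14

14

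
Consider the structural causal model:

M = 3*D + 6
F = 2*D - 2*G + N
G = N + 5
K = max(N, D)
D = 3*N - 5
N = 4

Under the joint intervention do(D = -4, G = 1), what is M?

-6

The joint intervention fixes D = -4, G = 1, removing each variable's own equation.
M = 3*D + 6  [with D=-4]  = -6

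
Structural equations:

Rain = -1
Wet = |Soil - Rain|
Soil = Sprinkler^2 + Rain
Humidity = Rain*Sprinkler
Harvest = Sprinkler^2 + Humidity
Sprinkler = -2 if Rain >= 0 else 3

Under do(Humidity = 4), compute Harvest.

13

The intervention breaks the incoming arrows to Humidity: Humidity = Rain*Sprinkler no longer applies, and Humidity = 4.
Sprinkler = -2 if Rain >= 0 else 3  [with Rain=-1]  = 3
Harvest = Sprinkler^2 + Humidity  [with Sprinkler=3, Humidity=4]  = 13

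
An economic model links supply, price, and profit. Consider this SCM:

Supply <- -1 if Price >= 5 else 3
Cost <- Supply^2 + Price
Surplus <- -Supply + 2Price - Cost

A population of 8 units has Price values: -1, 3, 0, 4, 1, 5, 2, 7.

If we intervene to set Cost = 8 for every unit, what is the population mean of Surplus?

-4.75

do(Cost=8) breaks Cost's dependence on Price. With Cost=8 fixed, Surplus across the units is -13, -5, -11, -3, -9, 3, -7, 7, mean -4.75.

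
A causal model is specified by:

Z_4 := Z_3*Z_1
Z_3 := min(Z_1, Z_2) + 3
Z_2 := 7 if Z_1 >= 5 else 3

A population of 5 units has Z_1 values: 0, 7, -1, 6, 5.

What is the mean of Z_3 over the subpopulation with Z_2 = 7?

9

Conditioning on Z_2=7 selects the 3 unit(s) with Z_1 ∈ {7, 6, 5}. Their Z_3 values: 10, 9, 8. Mean = 9.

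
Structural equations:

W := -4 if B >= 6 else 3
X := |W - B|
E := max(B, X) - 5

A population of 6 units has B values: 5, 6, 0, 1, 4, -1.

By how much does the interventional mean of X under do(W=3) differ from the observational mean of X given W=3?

0.1

The intervention sets W=3 in all 6 units regardless of B. Recomputing X per unit gives 2, 3, 3, 2, 1, 4; average 2.5.
Conditioning on W=3 selects the 5 unit(s) with B ∈ {5, 0, 1, 4, -1}. Their X values: 2, 3, 2, 1, 4. Mean = 2.4.
Difference = 2.5 − 2.4 = 0.1.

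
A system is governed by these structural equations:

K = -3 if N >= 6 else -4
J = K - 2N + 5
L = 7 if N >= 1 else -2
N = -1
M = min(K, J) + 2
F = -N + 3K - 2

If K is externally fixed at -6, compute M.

Under do(K=-6), the mechanism K = -3 if N >= 6 else -4 is discarded; K is fixed at -6.
J = K - 2N + 5  [with K=-6, N=-1]  = 1
M = min(K, J) + 2  [with K=-6, J=1]  = -4

-4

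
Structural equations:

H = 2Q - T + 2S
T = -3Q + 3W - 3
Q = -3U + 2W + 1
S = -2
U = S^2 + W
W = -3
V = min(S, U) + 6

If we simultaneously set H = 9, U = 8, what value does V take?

The joint intervention fixes H = 9, U = 8, removing each variable's own equation.
V = min(S, U) + 6  [with S=-2, U=8]  = 4

4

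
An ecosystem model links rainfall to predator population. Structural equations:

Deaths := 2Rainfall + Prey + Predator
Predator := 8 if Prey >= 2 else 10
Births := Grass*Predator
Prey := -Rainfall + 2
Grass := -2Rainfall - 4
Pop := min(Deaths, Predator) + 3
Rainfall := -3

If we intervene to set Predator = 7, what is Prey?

Under do(Predator=7), the mechanism Predator := 8 if Prey >= 2 else 10 is discarded; Predator is fixed at 7.
Since Prey is not a descendant of the intervened variable, it is unaffected.
Prey = -Rainfall + 2  [with Rainfall=-3]  = 5

5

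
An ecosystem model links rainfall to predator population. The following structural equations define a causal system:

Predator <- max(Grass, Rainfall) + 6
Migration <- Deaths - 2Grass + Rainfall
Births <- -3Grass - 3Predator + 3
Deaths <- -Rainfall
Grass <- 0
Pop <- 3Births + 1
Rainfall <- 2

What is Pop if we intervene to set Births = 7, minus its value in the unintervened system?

84

The intervention breaks the incoming arrows to Births: Births <- -3Grass - 3Predator + 3 no longer applies, and Births = 7.
Pop = 3Births + 1  [with Births=7]  = 22
Without intervention: Predator = max(Grass, Rainfall) + 6  [with Grass=0, Rainfall=2]  = 8; Births = -3Grass - 3Predator + 3  [with Grass=0, Predator=8]  = -21; Pop = 3Births + 1  [with Births=-21]  = -62.
Change = 22 − (-62) = 84.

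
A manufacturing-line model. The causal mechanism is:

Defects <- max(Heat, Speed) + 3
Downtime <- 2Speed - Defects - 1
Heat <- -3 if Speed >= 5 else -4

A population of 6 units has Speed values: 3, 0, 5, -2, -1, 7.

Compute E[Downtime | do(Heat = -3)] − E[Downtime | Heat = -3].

-4

The intervention sets Heat=-3 in all 6 units regardless of Speed. Recomputing Downtime per unit gives -1, -4, 1, -6, -5, 3; average -2.
Observing Heat=-3 restricts to units where Heat's equation naturally yields -3: Speed ∈ {5, 7}. In that subpopulation Downtime = 1, 3, mean 2.
Difference = -2 − 2 = -4.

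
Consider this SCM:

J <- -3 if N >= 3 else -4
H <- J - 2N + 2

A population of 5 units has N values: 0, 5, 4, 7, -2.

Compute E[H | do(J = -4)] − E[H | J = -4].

Under do(J=-4), J's equation is replaced by J=-4 for every unit. Per-unit H: -2, -12, -10, -16, 2. Mean = -7.6.
E[H|J=-4] averages over only the 2 units with J=-4 (N = 0, -2): H = -2, 2, mean 0.
Difference = -7.6 − 0 = -7.6.

-7.6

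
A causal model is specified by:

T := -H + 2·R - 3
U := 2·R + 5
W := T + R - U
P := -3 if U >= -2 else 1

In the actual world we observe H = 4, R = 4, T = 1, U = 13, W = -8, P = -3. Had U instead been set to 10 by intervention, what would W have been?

Intervening sets U = 10 and removes its equation (U := 2·R + 5).
T = -H + 2·R - 3  [with H=4, R=4]  = 1
W = T + R - U  [with T=1, R=4, U=10]  = -5

-5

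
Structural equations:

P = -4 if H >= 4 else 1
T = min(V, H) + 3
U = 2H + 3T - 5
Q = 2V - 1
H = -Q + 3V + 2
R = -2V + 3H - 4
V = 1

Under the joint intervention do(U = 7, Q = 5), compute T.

3

Setting U = 7, Q = 5 by intervention discards those variables' equations.
H = -Q + 3V + 2  [with Q=5, V=1]  = 0
T = min(V, H) + 3  [with V=1, H=0]  = 3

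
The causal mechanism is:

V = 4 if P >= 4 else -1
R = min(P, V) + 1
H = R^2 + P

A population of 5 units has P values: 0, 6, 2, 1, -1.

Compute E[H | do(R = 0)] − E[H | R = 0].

1.1

do(R=0) breaks R's dependence on P. With R=0 fixed, H across the units is 0, 6, 2, 1, -1, mean 1.6.
Conditioning on R=0 selects the 4 unit(s) with P ∈ {0, 2, 1, -1}. Their H values: 0, 2, 1, -1. Mean = 0.5.
Difference = 1.6 − 0.5 = 1.1.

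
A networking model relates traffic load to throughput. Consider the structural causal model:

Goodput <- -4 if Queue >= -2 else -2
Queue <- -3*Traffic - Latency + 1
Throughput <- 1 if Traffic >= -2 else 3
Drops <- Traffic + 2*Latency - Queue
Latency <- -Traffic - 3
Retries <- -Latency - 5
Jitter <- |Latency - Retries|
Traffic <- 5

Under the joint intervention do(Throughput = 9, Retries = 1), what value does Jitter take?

Setting Throughput = 9, Retries = 1 by intervention discards those variables' equations.
Latency = -Traffic - 3  [with Traffic=5]  = -8
Jitter = |Latency - Retries|  [with Latency=-8, Retries=1]  = 9

9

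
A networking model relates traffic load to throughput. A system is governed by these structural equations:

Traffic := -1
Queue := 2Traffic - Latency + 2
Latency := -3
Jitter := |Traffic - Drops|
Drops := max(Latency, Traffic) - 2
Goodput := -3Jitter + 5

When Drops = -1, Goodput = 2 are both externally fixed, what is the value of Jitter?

0

Setting Drops = -1, Goodput = 2 by intervention discards those variables' equations.
Jitter = |Traffic - Drops|  [with Traffic=-1, Drops=-1]  = 0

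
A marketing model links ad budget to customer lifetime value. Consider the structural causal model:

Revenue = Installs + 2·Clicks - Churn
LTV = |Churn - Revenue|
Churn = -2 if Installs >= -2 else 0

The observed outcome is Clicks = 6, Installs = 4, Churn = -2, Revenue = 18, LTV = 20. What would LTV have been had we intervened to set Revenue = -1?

Intervening sets Revenue = -1 and removes its equation (Revenue = Installs + 2·Clicks - Churn).
Churn = -2 if Installs >= -2 else 0  [with Installs=4]  = -2
LTV = |Churn - Revenue|  [with Churn=-2, Revenue=-1]  = 1

1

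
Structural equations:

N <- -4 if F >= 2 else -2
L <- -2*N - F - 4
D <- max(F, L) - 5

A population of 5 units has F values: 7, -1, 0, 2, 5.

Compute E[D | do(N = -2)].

Every unit gets N=-2 under the intervention. D values become 2, -4, -5, -3, 0; E[D|do(N=-2)] = -2.

-2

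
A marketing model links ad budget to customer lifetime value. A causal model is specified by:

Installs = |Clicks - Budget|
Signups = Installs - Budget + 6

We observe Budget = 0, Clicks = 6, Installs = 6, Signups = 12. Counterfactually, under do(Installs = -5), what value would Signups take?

The intervention breaks the incoming arrows to Installs: Installs = |Clicks - Budget| no longer applies, and Installs = -5.
Signups = Installs - Budget + 6  [with Installs=-5, Budget=0]  = 1

1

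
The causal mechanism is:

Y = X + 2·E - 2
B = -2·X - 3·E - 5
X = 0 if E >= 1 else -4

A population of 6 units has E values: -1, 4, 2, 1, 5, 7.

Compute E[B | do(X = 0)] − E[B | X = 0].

The intervention sets X=0 in all 6 units regardless of E. Recomputing B per unit gives -2, -17, -11, -8, -20, -26; average -14.
E[B|X=0] averages over only the 5 units with X=0 (E = 4, 2, 1, 5, 7): B = -17, -11, -8, -20, -26, mean -16.4.
Difference = -14 − (-16.4) = 2.4.

2.4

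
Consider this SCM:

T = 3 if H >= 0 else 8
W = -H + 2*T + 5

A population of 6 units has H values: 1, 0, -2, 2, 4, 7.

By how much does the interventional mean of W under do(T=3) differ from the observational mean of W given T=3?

Every unit gets T=3 under the intervention. W values become 10, 11, 13, 9, 7, 4; E[W|do(T=3)] = 9.
Conditioning on T=3 selects the 5 unit(s) with H ∈ {1, 0, 2, 4, 7}. Their W values: 10, 11, 9, 7, 4. Mean = 8.2.
Difference = 9 − 8.2 = 0.8.

0.8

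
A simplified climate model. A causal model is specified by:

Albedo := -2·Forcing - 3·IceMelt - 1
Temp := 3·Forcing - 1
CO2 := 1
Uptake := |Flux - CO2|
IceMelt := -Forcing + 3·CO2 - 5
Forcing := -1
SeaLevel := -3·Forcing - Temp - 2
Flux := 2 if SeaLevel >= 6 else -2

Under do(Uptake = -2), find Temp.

-4

Under do(Uptake=-2), the mechanism Uptake := |Flux - CO2| is discarded; Uptake is fixed at -2.
No directed path runs from Uptake to Temp, so Temp keeps its natural value.
Temp = 3·Forcing - 1  [with Forcing=-1]  = -4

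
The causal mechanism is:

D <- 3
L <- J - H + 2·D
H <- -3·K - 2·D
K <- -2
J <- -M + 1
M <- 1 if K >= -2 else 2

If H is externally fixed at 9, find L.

-3

The intervention breaks the incoming arrows to H: H <- -3·K - 2·D no longer applies, and H = 9.
M = 1 if K >= -2 else 2  [with K=-2]  = 1
J = -M + 1  [with M=1]  = 0
L = J - H + 2·D  [with J=0, H=9, D=3]  = -3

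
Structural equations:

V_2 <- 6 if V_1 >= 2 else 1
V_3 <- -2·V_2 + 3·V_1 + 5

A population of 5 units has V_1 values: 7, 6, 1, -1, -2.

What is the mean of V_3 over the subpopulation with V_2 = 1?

Observing V_2=1 restricts to units where V_2's equation naturally yields 1: V_1 ∈ {1, -1, -2}. In that subpopulation V_3 = 6, 0, -3, mean 1.

1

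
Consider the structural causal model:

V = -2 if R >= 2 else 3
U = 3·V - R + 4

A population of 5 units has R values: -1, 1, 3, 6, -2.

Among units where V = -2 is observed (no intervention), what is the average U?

Observing V=-2 restricts to units where V's equation naturally yields -2: R ∈ {3, 6}. In that subpopulation U = -5, -8, mean -6.5.

-6.5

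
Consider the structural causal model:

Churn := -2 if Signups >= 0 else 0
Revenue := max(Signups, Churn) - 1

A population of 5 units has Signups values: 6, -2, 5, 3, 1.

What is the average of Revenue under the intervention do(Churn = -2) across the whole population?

The intervention sets Churn=-2 in all 5 units regardless of Signups. Recomputing Revenue per unit gives 5, -3, 4, 2, 0; average 1.6.

1.6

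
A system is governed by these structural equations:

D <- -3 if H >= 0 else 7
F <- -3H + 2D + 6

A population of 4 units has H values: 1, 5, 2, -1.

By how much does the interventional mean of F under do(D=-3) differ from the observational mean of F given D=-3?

2.75

The intervention sets D=-3 in all 4 units regardless of H. Recomputing F per unit gives -3, -15, -6, 3; average -5.25.
Observing D=-3 restricts to units where D's equation naturally yields -3: H ∈ {1, 5, 2}. In that subpopulation F = -3, -15, -6, mean -8.
Difference = -5.25 − (-8) = 2.75.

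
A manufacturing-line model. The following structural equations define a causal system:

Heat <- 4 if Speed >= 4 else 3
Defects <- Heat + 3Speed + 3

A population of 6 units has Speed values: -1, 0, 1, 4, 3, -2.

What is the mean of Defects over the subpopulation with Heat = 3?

6.6

E[Defects|Heat=3] averages over only the 5 units with Heat=3 (Speed = -1, 0, 1, 3, -2): Defects = 3, 6, 9, 15, 0, mean 6.6.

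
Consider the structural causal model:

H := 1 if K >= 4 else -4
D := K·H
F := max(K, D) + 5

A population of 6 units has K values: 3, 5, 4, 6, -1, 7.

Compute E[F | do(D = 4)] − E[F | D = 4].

Under do(D=4), D's equation is replaced by D=4 for every unit. Per-unit F: 9, 10, 9, 11, 9, 12. Mean = 10.
Conditioning on D=4 selects the 2 unit(s) with K ∈ {4, -1}. Their F values: 9, 9. Mean = 9.
Difference = 10 − 9 = 1.

1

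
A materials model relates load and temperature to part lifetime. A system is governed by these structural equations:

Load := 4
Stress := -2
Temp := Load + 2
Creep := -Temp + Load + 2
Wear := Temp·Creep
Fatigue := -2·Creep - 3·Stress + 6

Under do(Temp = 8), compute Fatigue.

16

The intervention breaks the incoming arrows to Temp: Temp := Load + 2 no longer applies, and Temp = 8.
Creep = -Temp + Load + 2  [with Temp=8, Load=4]  = -2
Fatigue = -2·Creep - 3·Stress + 6  [with Creep=-2, Stress=-2]  = 16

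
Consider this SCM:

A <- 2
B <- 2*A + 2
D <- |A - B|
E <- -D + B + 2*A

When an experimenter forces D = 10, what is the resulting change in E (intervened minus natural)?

The intervention breaks the incoming arrows to D: D <- |A - B| no longer applies, and D = 10.
B = 2*A + 2  [with A=2]  = 6
E = -D + B + 2*A  [with D=10, B=6, A=2]  = 0
Without intervention: B = 2*A + 2  [with A=2]  = 6; D = |A - B|  [with A=2, B=6]  = 4; E = -D + B + 2*A  [with D=4, B=6, A=2]  = 6.
Change = 0 − 6 = -6.

-6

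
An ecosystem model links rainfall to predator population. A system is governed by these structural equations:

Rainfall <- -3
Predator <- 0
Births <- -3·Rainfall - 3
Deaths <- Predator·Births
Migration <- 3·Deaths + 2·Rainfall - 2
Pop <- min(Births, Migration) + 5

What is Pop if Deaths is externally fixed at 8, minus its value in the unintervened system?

Under do(Deaths=8), the mechanism Deaths <- Predator·Births is discarded; Deaths is fixed at 8.
Births = -3·Rainfall - 3  [with Rainfall=-3]  = 6
Migration = 3·Deaths + 2·Rainfall - 2  [with Deaths=8, Rainfall=-3]  = 16
Pop = min(Births, Migration) + 5  [with Births=6, Migration=16]  = 11
Without intervention: Births = -3·Rainfall - 3  [with Rainfall=-3]  = 6; Deaths = Predator·Births  [with Predator=0, Births=6]  = 0; Migration = 3·Deaths + 2·Rainfall - 2  [with Deaths=0, Rainfall=-3]  = -8; Pop = min(Births, Migration) + 5  [with Births=6, Migration=-8]  = -3.
Change = 11 − (-3) = 14.

14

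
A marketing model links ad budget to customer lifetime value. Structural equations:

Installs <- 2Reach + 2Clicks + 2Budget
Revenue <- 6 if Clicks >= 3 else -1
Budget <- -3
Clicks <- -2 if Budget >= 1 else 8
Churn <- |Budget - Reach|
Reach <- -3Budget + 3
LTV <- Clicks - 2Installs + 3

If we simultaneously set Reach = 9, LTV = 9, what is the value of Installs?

Under do(Reach = 9, LTV = 9), each intervened variable's structural equation is replaced by its fixed value.
Clicks = -2 if Budget >= 1 else 8  [with Budget=-3]  = 8
Installs = 2Reach + 2Clicks + 2Budget  [with Reach=9, Clicks=8, Budget=-3]  = 28

28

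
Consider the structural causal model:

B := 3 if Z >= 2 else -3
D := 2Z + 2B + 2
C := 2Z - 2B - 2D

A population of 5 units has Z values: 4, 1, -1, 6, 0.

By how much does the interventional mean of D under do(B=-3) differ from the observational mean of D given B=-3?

4

Every unit gets B=-3 under the intervention. D values become 4, -2, -6, 8, -4; E[D|do(B=-3)] = 0.
E[D|B=-3] averages over only the 3 units with B=-3 (Z = 1, -1, 0): D = -2, -6, -4, mean -4.
Difference = 0 − (-4) = 4.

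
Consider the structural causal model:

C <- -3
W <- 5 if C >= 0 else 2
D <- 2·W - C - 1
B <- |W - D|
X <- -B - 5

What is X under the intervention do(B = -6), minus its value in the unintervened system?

10

Intervening sets B = -6 and removes its equation (B <- |W - D|).
X = -B - 5  [with B=-6]  = 1
Without intervention: W = 5 if C >= 0 else 2  [with C=-3]  = 2; D = 2·W - C - 1  [with W=2, C=-3]  = 6; B = |W - D|  [with W=2, D=6]  = 4; X = -B - 5  [with B=4]  = -9.
Change = 1 − (-9) = 10.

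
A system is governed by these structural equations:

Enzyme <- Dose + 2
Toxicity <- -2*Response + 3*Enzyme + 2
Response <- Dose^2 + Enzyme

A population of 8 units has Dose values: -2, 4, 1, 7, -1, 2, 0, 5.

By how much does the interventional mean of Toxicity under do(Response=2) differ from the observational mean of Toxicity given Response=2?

7.5

Every unit gets Response=2 under the intervention. Toxicity values become -2, 16, 7, 25, 1, 10, 4, 19; E[Toxicity|do(Response=2)] = 10.
E[Toxicity|Response=2] averages over only the 2 units with Response=2 (Dose = -1, 0): Toxicity = 1, 4, mean 2.5.
Difference = 10 − 2.5 = 7.5.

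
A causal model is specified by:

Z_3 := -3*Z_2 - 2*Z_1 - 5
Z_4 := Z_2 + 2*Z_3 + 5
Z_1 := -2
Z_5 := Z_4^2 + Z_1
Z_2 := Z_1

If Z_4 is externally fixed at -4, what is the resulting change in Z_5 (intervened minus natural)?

Intervening sets Z_4 = -4 and removes its equation (Z_4 := Z_2 + 2*Z_3 + 5).
Z_5 = Z_4^2 + Z_1  [with Z_4=-4, Z_1=-2]  = 14
Without intervention: Z_2 = Z_1  [with Z_1=-2]  = -2; Z_3 = -3*Z_2 - 2*Z_1 - 5  [with Z_2=-2, Z_1=-2]  = 5; Z_4 = Z_2 + 2*Z_3 + 5  [with Z_2=-2, Z_3=5]  = 13; Z_5 = Z_4^2 + Z_1  [with Z_4=13, Z_1=-2]  = 167.
Change = 14 − 167 = -153.

-153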